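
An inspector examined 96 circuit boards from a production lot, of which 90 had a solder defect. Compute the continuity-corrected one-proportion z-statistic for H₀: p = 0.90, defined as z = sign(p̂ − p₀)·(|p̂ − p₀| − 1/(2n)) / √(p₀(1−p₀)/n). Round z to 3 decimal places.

z = 1.055

The sample proportion is 90/96 = 0.93750. p̂ − p₀ = 0.037500.
1/(2n) = 0.005208.
Corrected numerator: |0.037500| − 0.005208 = 0.032292.
Null standard error: √(0.90·0.10/96) = √0.000937500 = 0.030619.
z = (+)0.032292/0.030619 = 1.055.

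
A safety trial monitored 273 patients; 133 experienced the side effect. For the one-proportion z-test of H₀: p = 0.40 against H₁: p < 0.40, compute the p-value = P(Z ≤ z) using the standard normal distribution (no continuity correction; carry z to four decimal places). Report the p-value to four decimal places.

Sample proportion p̂ = 133/273 = 0.48718.
Null standard error: √(0.40·0.60/273) = √0.000879121 = 0.029650.
z = (p̂ − p₀)/SE = (133/273 − 0.40)/0.029650 ≈ 2.9403.
p-value = P(Z ≤ z) with z = 2.9403 → 0.9984.

p-value = 0.9984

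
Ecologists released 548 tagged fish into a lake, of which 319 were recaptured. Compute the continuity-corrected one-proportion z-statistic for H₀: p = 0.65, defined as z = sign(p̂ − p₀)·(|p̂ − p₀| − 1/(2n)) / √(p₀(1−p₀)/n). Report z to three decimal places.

p̂ = 319/548 = 0.58212. p̂ − p₀ = -0.067883.
Continuity correction 1/(2n) = 1/1096 = 0.000912.
Corrected numerator: |-0.067883| − 0.000912 = 0.066971.
Null standard error: √(0.65·0.35/548) = √0.000415146 = 0.020375.
z = −0.066971/0.020375 = -3.287.

z = -3.287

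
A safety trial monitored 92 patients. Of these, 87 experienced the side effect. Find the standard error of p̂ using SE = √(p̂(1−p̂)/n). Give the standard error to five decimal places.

SE = 0.02364

The sample proportion is 87/92 = 0.94565.
p̂(1−p̂) = 0.051396.
Dividing by n and taking the root: √0.000558652 = 0.02364.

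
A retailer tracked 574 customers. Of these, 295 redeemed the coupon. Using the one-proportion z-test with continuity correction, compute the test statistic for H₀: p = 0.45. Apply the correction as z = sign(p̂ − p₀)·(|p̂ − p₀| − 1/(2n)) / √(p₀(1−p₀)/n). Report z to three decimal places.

z = 3.037

Sample proportion p̂ = 295/574 = 0.51394. p̂ − p₀ = 0.063937.
1/(2n) = 0.000871.
Corrected numerator: |0.063937| − 0.000871 = 0.063066.
SE₀ = √(0.45·0.55/574) = 0.020765.
z = +0.063066/0.020765 = 3.037.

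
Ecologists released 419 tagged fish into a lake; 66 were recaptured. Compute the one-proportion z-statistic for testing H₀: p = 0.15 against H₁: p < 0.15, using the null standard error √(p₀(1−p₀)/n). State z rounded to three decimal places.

Sample proportion p̂ = 66/419 = 0.15752.
Under H₀, SE = √(p₀(1−p₀)/n) = √(0.15·0.85/419) = √0.000304296 = 0.017444.
z = (0.15752 − 0.15)/0.017444 = 0.00752/0.017444 = 0.431.

z = 0.431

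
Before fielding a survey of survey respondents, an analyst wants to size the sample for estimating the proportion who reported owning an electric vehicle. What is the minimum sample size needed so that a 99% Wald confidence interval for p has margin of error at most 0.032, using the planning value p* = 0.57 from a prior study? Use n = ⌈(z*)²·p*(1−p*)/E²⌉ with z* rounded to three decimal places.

The 99% critical value is z* = 2.576.
p*(1−p*) = 0.2451.
(z*)²·p*(1−p*)/E² = 6.635776·0.2451/0.001024 = 1588.309.
Rounding up, n = 1589.

n = 1589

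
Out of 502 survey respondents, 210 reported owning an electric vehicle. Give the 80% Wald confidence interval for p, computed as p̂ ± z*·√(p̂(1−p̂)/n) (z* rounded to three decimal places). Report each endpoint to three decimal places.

p̂ = 210/502 = 0.41833.
SE(p̂) = √(0.41833·0.58167/502) = 0.022016.
The 80% critical value is z* = 1.282.
Margin of error: 1.282 × 0.022016 = 0.02822.
Interval: 0.41833 ± 0.02822 → (0.390, 0.447).

(0.390, 0.447)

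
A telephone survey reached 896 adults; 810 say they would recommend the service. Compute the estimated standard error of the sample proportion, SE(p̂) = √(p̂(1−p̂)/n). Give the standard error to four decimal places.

The sample proportion is 810/896 = 0.90402.
p̂(1−p̂) = 0.90402·0.09598 = 0.086768.
Dividing by n and taking the root: √0.000096839 = 0.0098.

SE = 0.0098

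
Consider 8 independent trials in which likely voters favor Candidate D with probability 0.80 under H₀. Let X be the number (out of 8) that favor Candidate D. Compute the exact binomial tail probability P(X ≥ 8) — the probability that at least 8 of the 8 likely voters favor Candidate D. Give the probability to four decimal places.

X is binomial with n = 8 and p = 0.80.
P(X ≥ 8) = C(8,8)·0.80^8·0.20^0.
= 0.167772 = 0.1678.

P = 0.1678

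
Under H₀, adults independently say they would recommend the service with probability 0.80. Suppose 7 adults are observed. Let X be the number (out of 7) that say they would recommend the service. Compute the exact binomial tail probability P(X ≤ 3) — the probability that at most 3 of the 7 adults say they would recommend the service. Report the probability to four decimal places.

X ~ Binomial(n=7, p=0.80).
P(X ≤ 3) = C(7,0)·0.80^0·0.20^7 + C(7,1)·0.80^1·0.20^6 + C(7,2)·0.80^2·0.20^5 + C(7,3)·0.80^3·0.20^4.
= 0.000013 + 0.000358 + 0.004301 + 0.028672 = 0.0333.

P = 0.0333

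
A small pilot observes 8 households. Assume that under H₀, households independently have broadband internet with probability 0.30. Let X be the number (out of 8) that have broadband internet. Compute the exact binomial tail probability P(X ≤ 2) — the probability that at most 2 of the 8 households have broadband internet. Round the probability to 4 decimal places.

X ~ Binomial(n=8, p=0.30).
P(X ≤ 2) = C(8,0)·0.30^0·0.70^8 + C(8,1)·0.30^1·0.70^7 + C(8,2)·0.30^2·0.70^6.
= 0.057648 + 0.197650 + 0.296475 = 0.5518.

P = 0.5518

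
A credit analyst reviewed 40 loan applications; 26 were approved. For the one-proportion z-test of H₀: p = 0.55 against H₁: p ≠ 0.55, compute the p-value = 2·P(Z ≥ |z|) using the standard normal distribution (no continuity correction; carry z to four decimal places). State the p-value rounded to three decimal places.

p-value = 0.204

The sample proportion is 26/40 = 0.65000.
SE₀ = √(0.55·0.45/40) = 0.078661.
z = (p̂ − p₀)/SE = (26/40 − 0.55)/0.078661 ≈ 1.2713.
From the standard normal, 2·P(Z ≥ |z|) = 0.204.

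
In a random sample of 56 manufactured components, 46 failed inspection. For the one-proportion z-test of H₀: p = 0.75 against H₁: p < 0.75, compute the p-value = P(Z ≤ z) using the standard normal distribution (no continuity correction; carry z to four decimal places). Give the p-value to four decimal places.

Sample proportion p̂ = 46/56 = 0.82143.
Under H₀, SE = √(p₀(1−p₀)/n) = √(0.75·0.25/56) = √0.003348214 = 0.057864.
Test statistic (full precision, shown to 4 dp): z = (46/56 − 0.75)/SE₀ ≈ 1.2344.
p-value = P(Z ≤ z) with z = 1.2344 → 0.8915.

p-value = 0.8915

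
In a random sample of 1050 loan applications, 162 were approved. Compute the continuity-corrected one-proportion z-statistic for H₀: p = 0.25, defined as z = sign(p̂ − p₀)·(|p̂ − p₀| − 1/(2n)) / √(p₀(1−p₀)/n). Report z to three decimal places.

The sample proportion is 162/1050 = 0.15429. p̂ − p₀ = -0.095714.
Continuity correction 1/(2n) = 1/2100 = 0.000476.
Corrected numerator: |-0.095714| − 0.000476 = 0.095238.
Under H₀, SE = √(p₀(1−p₀)/n) = √(0.25·0.75/1050) = √0.000178571 = 0.013363.
z = (−)0.095238/0.013363 = -7.127.

z = -7.127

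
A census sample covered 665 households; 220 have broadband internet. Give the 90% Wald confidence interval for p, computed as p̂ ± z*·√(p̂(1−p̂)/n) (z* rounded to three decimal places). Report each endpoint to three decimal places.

Sample proportion p̂ = 220/665 = 0.33083.
SE(p̂) = √(0.33083·0.66917/665) = 0.018246.
z* = 1.645 at the 90% level.
Margin = 1.645·0.018246 = 0.03001.
CI: 0.33083 ± 0.03001 = (0.301, 0.361).

(0.301, 0.361)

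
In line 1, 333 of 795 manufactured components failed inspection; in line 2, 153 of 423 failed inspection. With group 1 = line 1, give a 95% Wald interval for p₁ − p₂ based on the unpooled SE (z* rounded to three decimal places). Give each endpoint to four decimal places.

(-0.0000, 0.1144)

p̂₁ = 333/795 = 0.41887, p̂₂ = 153/423 = 0.36170; p̂₁ − p̂₂ = 0.05717.
Unpooled SE = √(p̂₁(1−p̂₁)/n₁ + p̂₂(1−p̂₂)/n₂) = √(0.000306186 + 0.000545801) = 0.029189.
The 95% critical value is z* = 1.960. Margin = 1.960·0.029189 = 0.05721.
So the interval runs from -0.0000 to 0.1144.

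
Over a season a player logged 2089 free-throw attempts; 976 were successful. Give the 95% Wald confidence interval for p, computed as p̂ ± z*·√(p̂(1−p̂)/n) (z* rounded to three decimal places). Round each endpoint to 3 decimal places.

(0.446, 0.489)

p̂ = 976/2089 = 0.46721.
SE = √(p̂(1−p̂)/n) = √(0.248925/2089) = 0.010916.
z* = 1.960 at the 95% level.
Margin = 1.960·0.010916 = 0.02140.
CI: 0.46721 ± 0.02140 = (0.446, 0.489).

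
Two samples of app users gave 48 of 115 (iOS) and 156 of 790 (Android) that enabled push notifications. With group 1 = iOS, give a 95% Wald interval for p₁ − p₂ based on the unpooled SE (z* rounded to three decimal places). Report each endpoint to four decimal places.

(0.1256, 0.3142)

p̂₁ = 0.41739, p̂₂ = 0.19747, so the observed difference is 0.21992.
SE = √(0.002114572 + 0.000200601) = √0.002315173 = 0.048116.
z* = 1.960 at the 95% level. Margin = 1.960·0.048116 = 0.09431.
Interval: 0.21992 ± 0.09431 → (0.1256, 0.3142).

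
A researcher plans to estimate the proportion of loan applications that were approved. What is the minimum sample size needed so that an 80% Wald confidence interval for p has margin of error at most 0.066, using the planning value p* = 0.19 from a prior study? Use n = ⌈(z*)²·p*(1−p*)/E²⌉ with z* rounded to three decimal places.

n = 59

z* = 1.282 at the 80% level.
p*(1−p*) = 0.19·0.81 = 0.1539.
Required n before rounding: 1.643524 × 0.1539 / 0.066² = 58.067.
Rounding up, n = 59.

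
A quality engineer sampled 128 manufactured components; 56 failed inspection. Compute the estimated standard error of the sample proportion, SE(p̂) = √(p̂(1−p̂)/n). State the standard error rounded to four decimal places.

With x = 56 successes in n = 128, p̂ = 0.43750.
p̂(1−p̂) = 0.246094.
SE = √(0.246094/128) = 0.0438.

SE = 0.0438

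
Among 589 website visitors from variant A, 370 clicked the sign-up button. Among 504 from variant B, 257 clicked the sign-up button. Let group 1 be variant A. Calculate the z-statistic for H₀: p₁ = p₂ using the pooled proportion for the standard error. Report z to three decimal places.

z = 3.941

p̂₁ = 370/589 = 0.62818, p̂₂ = 257/504 = 0.50992.
Pooling: p̂ = 627/1093 = 0.57365.
SE = √[p̂(1−p̂)(1/n₁+1/n₂)] = √[0.57365·0.42635·(1/589+1/504)] ≈ 0.030008.
z = 0.11826/0.030008 = 3.941.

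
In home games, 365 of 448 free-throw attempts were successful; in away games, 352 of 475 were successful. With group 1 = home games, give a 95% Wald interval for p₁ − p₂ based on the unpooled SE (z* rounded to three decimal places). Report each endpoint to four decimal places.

p̂₁ = 365/448 = 0.81473, p̂₂ = 352/475 = 0.74105; p̂₁ − p̂₂ = 0.07368.
Unpooled SE = √(p̂₁(1−p̂₁)/n₁ + p̂₂(1−p̂₂)/n₂) = √(0.000336928 + 0.000403987) = 0.027220.
For 95% confidence, z* = 1.960. Margin of error = 0.05335.
CI: 0.07368 ± 0.05335 = (0.0203, 0.1270).

(0.0203, 0.1270)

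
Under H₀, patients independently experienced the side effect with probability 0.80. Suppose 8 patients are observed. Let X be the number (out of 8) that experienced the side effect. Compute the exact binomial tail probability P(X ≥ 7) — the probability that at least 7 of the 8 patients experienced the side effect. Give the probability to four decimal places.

P = 0.5033

X is binomial with n = 8 and p = 0.80.
P(X ≥ 7) = C(8,7)·0.80^7·0.20^1 + C(8,8)·0.80^8·0.20^0.
= 0.335544 + 0.167772 = 0.5033.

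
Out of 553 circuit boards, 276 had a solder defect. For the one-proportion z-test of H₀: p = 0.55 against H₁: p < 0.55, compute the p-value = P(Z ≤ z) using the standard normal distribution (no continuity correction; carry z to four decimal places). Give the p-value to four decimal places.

p̂ = 276/553 = 0.49910.
Null standard error: √(0.55·0.45/553) = √0.000447559 = 0.021156.
Test statistic (full precision, shown to 4 dp): z = (276/553 − 0.55)/SE₀ ≈ -2.4062.
p-value = P(Z ≤ z) with z = -2.4062 → 0.0081.

p-value = 0.0081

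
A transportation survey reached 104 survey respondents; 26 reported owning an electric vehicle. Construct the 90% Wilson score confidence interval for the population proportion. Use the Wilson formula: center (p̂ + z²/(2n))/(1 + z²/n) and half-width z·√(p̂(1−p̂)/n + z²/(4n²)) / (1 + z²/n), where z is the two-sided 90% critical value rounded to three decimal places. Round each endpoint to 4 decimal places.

Here p̂ = 26/104 = 0.25000 and z = 1.645 (z² = 2.706025).
1 + z²/n = 1.026019.
Center = (0.25000 + 0.013010)/1.026019 = 0.25634.
Radicand: p̂(1−p̂)/n + z²/(4n²) = 0.001802885 + 0.000062547 = 0.001865432.
Half-width = 1.645·√0.001865432/1.026019 = 0.06925.
CI: 0.25634 ± 0.06925 = (0.1871, 0.3256).

(0.1871, 0.3256)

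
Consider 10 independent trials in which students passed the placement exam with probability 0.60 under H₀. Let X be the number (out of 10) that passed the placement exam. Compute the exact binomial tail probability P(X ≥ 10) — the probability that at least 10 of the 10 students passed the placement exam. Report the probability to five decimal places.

X is binomial with n = 10 and p = 0.60.
P(X ≥ 10) = C(10,10)·0.60^10·0.40^0.
= 0.006047 = 0.00605.

P = 0.00605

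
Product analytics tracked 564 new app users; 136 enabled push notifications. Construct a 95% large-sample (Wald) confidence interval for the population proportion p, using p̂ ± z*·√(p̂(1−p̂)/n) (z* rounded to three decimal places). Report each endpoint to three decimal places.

(0.206, 0.276)

With x = 136 successes in n = 564, p̂ = 0.24113.
Standard error of p̂: √(0.182989/564) = √0.000324448 = 0.018012.
z* = 1.960 at the 95% level.
Margin = 1.960·0.018012 = 0.03530.
So the interval runs from 0.206 to 0.276.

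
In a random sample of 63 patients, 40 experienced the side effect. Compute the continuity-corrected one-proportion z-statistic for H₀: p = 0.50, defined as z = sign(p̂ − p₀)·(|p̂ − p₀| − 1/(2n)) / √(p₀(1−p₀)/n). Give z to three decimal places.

With x = 40 successes in n = 63, p̂ = 0.63492. p̂ − p₀ = 0.134921.
Continuity correction 1/(2n) = 1/126 = 0.007937.
Corrected numerator: |0.134921| − 0.007937 = 0.126984.
SE₀ = √(0.50·0.50/63) = 0.062994.
z = (+)0.126984/0.062994 = 2.016.

z = 2.016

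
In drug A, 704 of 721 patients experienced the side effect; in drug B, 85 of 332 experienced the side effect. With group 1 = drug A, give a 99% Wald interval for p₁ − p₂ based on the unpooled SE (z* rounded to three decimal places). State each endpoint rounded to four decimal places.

(0.6570, 0.7838)

p̂₁ = 0.97642, p̂₂ = 0.25602, so the observed difference is 0.72040.
Unpooled SE = √(p̂₁(1−p̂₁)/n₁ + p̂₂(1−p̂₂)/n₂) = √(0.000031931 + 0.000573722) = 0.024610.
z* = 2.576 at the 99% level. Margin of error = 0.06340.
Interval: 0.72040 ± 0.06340 → (0.6570, 0.7838).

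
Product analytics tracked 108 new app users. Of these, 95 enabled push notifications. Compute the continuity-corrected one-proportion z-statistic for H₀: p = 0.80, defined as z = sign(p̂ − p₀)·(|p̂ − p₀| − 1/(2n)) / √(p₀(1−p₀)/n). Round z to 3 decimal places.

z = 1.949

The sample proportion is 95/108 = 0.87963. p̂ − p₀ = 0.079630.
1/(2n) = 0.004630.
Corrected numerator: |0.079630| − 0.004630 = 0.075000.
Under H₀, SE = √(p₀(1−p₀)/n) = √(0.80·0.20/108) = √0.001481481 = 0.038490.
z = (+)0.075000/0.038490 = 1.949.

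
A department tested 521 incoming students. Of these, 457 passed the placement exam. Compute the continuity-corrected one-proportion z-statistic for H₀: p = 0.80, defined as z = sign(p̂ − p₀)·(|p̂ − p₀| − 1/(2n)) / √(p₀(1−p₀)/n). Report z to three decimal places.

The sample proportion is 457/521 = 0.87716. p̂ − p₀ = 0.077159.
1/(2n) = 0.000960.
Corrected numerator: |0.077159| − 0.000960 = 0.076199.
Null standard error: √(0.80·0.20/521) = √0.000307102 = 0.017524.
z = (+)0.076199/0.017524 = 4.348.

z = 4.348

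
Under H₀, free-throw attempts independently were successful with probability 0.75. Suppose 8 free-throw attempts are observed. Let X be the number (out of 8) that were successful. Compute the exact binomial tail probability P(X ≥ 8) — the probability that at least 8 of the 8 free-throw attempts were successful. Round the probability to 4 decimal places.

X ~ Binomial(n=8, p=0.75).
P(X ≥ 8) = C(8,8)·0.75^8·0.25^0.
= 0.100113 = 0.1001.

P = 0.1001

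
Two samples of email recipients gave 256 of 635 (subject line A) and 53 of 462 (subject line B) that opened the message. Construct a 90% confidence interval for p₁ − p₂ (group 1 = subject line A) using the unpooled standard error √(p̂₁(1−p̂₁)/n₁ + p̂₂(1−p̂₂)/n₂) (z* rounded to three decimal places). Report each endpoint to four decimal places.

p̂₁ = 256/635 = 0.40315, p̂₂ = 53/462 = 0.11472; p̂₁ − p̂₂ = 0.28843.
SE = √(0.000378929 + 0.000219823) = √0.000598752 = 0.024469.
For 90% confidence, z* = 1.645. Margin of error = 0.04025.
So the interval runs from 0.2482 to 0.3287.

(0.2482, 0.3287)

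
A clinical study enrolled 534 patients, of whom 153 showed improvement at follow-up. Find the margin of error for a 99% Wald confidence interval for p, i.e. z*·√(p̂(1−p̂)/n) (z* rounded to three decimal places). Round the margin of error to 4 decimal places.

With x = 153 successes in n = 534, p̂ = 0.28652.
Standard error of p̂: √(0.204425/534) = √0.000382818 = 0.019566.
z* = 2.576 at the 99% level.
Margin of error = z*·SE = 2.576 × 0.019566 = 0.0504.

ME = 0.0504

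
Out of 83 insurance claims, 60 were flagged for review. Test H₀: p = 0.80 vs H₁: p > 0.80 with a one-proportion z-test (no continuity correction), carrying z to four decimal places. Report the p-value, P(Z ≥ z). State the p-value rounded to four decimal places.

p̂ = 60/83 = 0.72289.
Under H₀, SE = √(p₀(1−p₀)/n) = √(0.80·0.20/83) = √0.001927711 = 0.043906.
Test statistic (full precision, shown to 4 dp): z = (60/83 − 0.80)/SE₀ ≈ -1.7562.
From the standard normal, P(Z ≥ z) = 0.9605.

p-value = 0.9605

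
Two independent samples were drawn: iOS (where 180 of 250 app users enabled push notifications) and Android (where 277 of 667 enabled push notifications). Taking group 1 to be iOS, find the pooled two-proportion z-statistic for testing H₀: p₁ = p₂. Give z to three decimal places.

Sample proportions: p̂₁ = 180/250 = 0.72000 and p̂₂ = 277/667 = 0.41529.
Pooled p̂ = (180+277)/(250+667) = 457/917 = 0.49836.
SE = √[p̂(1−p̂)(1/n₁+1/n₂)] = √[0.49836·0.50164·(1/250+1/667)] ≈ 0.037078.
z = (p̂₁ − p̂₂)/SE = (0.72000 − 0.41529)/0.037078 = 0.30471/0.037078 = 8.218.

z = 8.218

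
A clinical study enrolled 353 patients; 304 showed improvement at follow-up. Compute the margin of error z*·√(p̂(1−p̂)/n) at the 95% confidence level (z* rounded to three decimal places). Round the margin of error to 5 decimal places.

With x = 304 successes in n = 353, p̂ = 0.86119.
Standard error of p̂: √(0.119542/353) = √0.000338646 = 0.018402.
For 95% confidence, z* = 1.960.
So ME = 0.03607.

ME = 0.03607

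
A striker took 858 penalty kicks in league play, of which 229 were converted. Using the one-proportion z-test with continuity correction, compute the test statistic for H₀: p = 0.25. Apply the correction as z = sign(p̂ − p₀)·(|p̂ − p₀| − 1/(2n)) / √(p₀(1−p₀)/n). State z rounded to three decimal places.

z = 1.104

Sample proportion p̂ = 229/858 = 0.26690. p̂ − p₀ = 0.016900.
Continuity correction 1/(2n) = 1/1716 = 0.000583.
Corrected numerator: |0.016900| − 0.000583 = 0.016317.
SE₀ = √(0.25·0.75/858) = 0.014783.
z = (+)0.016317/0.014783 = 1.104.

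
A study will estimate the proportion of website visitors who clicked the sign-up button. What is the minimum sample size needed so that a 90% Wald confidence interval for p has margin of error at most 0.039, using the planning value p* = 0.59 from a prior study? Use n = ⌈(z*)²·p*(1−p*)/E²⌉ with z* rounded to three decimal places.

For 90% confidence, z* = 1.645.
p*(1−p*) = 0.59·0.41 = 0.2419.
(z*)²·p*(1−p*)/E² = 2.706025·0.2419/0.001521 = 430.367.
Rounding up, n = 431.

n = 431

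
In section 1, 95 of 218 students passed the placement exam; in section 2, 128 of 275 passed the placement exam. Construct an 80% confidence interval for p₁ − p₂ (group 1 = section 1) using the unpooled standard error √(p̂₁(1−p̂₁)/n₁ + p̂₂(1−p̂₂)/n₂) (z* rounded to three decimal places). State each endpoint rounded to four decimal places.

(-0.0875, 0.0281)

p̂₁ = 95/218 = 0.43578, p̂₂ = 128/275 = 0.46545; p̂₁ − p̂₂ = -0.02967.
SE = √(0.001127870 + 0.000904751) = √0.002032621 = 0.045085.
The 80% critical value is z* = 1.282. Margin = 1.282·0.045085 = 0.05780.
So the interval runs from -0.0875 to 0.0281.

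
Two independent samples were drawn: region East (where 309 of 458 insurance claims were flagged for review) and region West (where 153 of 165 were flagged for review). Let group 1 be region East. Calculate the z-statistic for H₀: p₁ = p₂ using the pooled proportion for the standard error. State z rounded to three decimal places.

z = -6.355

p̂₁ = 309/458 = 0.67467, p̂₂ = 153/165 = 0.92727.
Pooled p̂ = (309+153)/(458+165) = 462/623 = 0.74157.
Pooled SE = √[0.1916425·0.00824401] ≈ 0.039748.
z = -0.25260/0.039748 = -6.355.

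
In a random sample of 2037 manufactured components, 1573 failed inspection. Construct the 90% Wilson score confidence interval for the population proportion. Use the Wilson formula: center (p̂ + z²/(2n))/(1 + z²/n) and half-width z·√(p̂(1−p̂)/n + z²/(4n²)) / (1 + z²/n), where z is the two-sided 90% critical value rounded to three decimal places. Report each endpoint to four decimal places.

p̂ = 1573/2037 = 0.77221; z = 1.645, so z² = 2.706025.
1 + z²/n = 1.001328.
Adjusted center: (0.77221 + z²/(2n))/1.001328 = 0.77185.
Radicand: p̂(1−p̂)/n + z²/(4n²) = 0.000086352 + 0.000000163 = 0.000086515.
Half-width = 1.645·√0.000086515/1.001328 = 0.01528.
CI: 0.77185 ± 0.01528 = (0.7566, 0.7871).

(0.7566, 0.7871)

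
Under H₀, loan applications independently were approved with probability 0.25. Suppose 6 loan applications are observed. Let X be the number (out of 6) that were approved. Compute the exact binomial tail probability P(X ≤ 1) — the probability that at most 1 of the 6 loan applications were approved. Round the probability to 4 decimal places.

X is binomial with n = 6 and p = 0.25.
P(X ≤ 1) = C(6,0)·0.25^0·0.75^6 + C(6,1)·0.25^1·0.75^5.
= 0.177979 + 0.355957 = 0.5339.

P = 0.5339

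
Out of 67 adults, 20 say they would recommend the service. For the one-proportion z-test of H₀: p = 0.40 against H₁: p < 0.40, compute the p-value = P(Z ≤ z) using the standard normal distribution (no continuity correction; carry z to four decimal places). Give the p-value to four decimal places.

p-value = 0.0450

p̂ = 20/67 = 0.29851.
Under H₀, SE = √(p₀(1−p₀)/n) = √(0.40·0.60/67) = √0.003582090 = 0.059851.
Test statistic (full precision, shown to 4 dp): z = (20/67 − 0.40)/SE₀ ≈ -1.6958.
p-value = P(Z ≤ z) with z = -1.6958 → 0.0450.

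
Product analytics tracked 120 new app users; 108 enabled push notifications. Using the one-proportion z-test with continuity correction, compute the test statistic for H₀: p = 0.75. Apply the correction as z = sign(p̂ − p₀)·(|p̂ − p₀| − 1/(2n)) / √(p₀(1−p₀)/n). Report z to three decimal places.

z = 3.689

With x = 108 successes in n = 120, p̂ = 0.90000. p̂ − p₀ = 0.150000.
Continuity correction 1/(2n) = 1/240 = 0.004167.
Corrected numerator: |0.150000| − 0.004167 = 0.145833.
Null standard error: √(0.75·0.25/120) = √0.001562500 = 0.039528.
z = +0.145833/0.039528 = 3.689.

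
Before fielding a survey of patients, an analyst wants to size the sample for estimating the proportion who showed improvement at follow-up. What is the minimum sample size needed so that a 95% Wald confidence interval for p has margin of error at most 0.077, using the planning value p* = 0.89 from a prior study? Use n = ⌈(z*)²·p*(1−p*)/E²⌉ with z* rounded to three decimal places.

The 95% critical value is z* = 1.960.
p*(1−p*) = 0.89·0.11 = 0.0979.
Required n before rounding: 3.841600 × 0.0979 / 0.077² = 63.433.
Rounding up, n = 64.

n = 64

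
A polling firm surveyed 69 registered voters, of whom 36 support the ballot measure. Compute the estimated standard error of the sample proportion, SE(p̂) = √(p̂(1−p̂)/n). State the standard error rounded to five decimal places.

SE = 0.06014

The sample proportion is 36/69 = 0.52174.
p̂(1−p̂) = 0.249527.
SE = √(0.249527/69) = 0.06014.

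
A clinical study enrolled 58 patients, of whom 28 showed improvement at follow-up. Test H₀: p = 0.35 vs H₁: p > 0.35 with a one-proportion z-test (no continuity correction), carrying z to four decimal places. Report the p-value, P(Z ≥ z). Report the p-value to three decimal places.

p̂ = 28/58 = 0.48276.
SE₀ = √(0.35·0.65/58) = 0.062629.
Test statistic (full precision, shown to 4 dp): z = (28/58 − 0.35)/SE₀ ≈ 2.1198.
p-value = P(Z ≥ z) with z = 2.1198 → 0.017.

p-value = 0.017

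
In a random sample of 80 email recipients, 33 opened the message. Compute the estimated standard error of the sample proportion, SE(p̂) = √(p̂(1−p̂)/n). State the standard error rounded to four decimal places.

The sample proportion is 33/80 = 0.41250.
p̂(1−p̂) = 0.41250·0.58750 = 0.242344.
Dividing by n and taking the root: √0.003029300 = 0.0550.

SE = 0.0550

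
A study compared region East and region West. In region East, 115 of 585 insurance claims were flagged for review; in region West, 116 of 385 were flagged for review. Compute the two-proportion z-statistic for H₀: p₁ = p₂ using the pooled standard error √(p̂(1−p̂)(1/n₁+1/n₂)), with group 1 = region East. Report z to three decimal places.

z = -3.746

p̂₁ = 115/585 = 0.19658, p̂₂ = 116/385 = 0.30130.
Pooled p̂ = (115+116)/(585+385) = 231/970 = 0.23814.
SE = √[p̂(1−p̂)(1/n₁+1/n₂)] = √[0.23814·0.76186·(1/585+1/385)] ≈ 0.027953.
z = -0.10472/0.027953 = -3.746.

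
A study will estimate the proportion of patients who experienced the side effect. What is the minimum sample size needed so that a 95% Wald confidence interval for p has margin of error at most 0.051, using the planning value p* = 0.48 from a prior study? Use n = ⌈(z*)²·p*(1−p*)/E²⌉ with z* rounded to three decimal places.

For 95% confidence, z* = 1.960.
p*(1−p*) = 0.2496.
(z*)²·p*(1−p*)/E² = 3.841600·0.2496/0.002601 = 368.652.
⌈368.652⌉ = 369.

n = 369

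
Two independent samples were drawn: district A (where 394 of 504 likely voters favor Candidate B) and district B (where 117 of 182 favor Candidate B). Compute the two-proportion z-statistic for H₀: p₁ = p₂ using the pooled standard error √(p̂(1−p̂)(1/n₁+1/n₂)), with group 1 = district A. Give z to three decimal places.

p̂₁ = 394/504 = 0.78175, p̂₂ = 117/182 = 0.64286.
Pooled p̂ = (394+117)/(504+182) = 511/686 = 0.74490.
Pooled SE = √[0.1900250·0.00747863] ≈ 0.037698.
z = (p̂₁ − p̂₂)/SE = (0.78175 − 0.64286)/0.037698 = 0.13889/0.037698 = 3.684.

z = 3.684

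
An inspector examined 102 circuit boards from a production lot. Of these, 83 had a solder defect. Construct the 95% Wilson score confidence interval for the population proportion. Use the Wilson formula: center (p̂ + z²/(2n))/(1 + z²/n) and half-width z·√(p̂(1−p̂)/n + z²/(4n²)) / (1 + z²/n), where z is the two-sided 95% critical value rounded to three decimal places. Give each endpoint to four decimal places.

Here p̂ = 83/102 = 0.81373 and z = 1.960 (z² = 3.841600).
1 + z²/n = 1.037663.
Adjusted center: (0.81373 + z²/(2n))/1.037663 = 0.80234.
Radicand: p̂(1−p̂)/n + z²/(4n²) = 0.001486042 + 0.000092311 = 0.001578353.
Half-width = 1.960·√0.001578353/1.037663 = 0.07504.
Interval: 0.80234 ± 0.07504 → (0.7273, 0.8774).

(0.7273, 0.8774)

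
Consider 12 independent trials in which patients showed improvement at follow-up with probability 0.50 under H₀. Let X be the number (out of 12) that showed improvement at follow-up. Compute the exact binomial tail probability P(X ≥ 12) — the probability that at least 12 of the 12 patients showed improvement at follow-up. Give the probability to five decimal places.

X ~ Binomial(n=12, p=0.50).
P(X ≥ 12) = C(12,12)·0.50^12·0.50^0.
= 0.000244 = 0.00024.

P = 0.00024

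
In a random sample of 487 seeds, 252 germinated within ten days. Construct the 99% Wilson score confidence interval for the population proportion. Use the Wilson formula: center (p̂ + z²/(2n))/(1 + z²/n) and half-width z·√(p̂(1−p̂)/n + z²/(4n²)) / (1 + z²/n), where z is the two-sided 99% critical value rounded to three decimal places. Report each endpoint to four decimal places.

Here p̂ = 252/487 = 0.51745 and z = 2.576 (z² = 6.635776).
1 + z²/n = 1.013626.
Center = (0.51745 + 0.006813)/1.013626 = 0.51722.
Radicand: p̂(1−p̂)/n + z²/(4n²) = 0.000512721 + 0.000006995 = 0.000519716.
Half-width = 2.576·√0.000519716/1.013626 = 0.05794.
Interval: 0.51722 ± 0.05794 → (0.4593, 0.5752).

(0.4593, 0.5752)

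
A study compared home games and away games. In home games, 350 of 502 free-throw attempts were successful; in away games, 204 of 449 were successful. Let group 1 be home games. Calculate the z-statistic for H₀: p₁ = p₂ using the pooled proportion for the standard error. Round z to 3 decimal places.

p̂₁ = 350/502 = 0.69721, p̂₂ = 204/449 = 0.45434.
Pooling: p̂ = 554/951 = 0.58254.
Pooled SE = √[0.2431864·0.00421920] ≈ 0.032032.
z = (p̂₁ − p̂₂)/SE = (0.69721 − 0.45434)/0.032032 = 0.24287/0.032032 = 7.582.

z = 7.582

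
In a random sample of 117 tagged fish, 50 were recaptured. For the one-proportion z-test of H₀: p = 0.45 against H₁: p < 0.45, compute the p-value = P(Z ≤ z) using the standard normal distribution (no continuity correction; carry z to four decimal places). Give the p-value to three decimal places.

p-value = 0.311

p̂ = 50/117 = 0.42735.
Under H₀, SE = √(p₀(1−p₀)/n) = √(0.45·0.55/117) = √0.002115385 = 0.045993.
z = (p̂ − p₀)/SE = (50/117 − 0.45)/0.045993 ≈ -0.4925.
p-value = P(Z ≤ z) with z = -0.4925 → 0.311.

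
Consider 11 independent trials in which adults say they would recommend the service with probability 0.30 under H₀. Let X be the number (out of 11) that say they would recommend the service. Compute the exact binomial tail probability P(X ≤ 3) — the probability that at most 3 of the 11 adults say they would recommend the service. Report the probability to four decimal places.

P = 0.5696

X is binomial with n = 11 and p = 0.30.
P(X ≤ 3) = C(11,0)·0.30^0·0.70^11 + C(11,1)·0.30^1·0.70^10 + C(11,2)·0.30^2·0.70^9 + C(11,3)·0.30^3·0.70^8.
= 0.019773 + 0.093217 + 0.199750 + 0.256822 = 0.5696.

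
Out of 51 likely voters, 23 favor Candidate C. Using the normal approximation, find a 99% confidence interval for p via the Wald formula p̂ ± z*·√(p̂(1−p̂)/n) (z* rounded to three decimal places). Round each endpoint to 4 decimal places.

(0.2715, 0.6305)

Sample proportion p̂ = 23/51 = 0.45098.
Standard error of p̂: √(0.247597/51) = √0.004854845 = 0.069677.
The 99% critical value is z* = 2.576.
Margin of error: 2.576 × 0.069677 = 0.17949.
So the interval runs from 0.2715 to 0.6305.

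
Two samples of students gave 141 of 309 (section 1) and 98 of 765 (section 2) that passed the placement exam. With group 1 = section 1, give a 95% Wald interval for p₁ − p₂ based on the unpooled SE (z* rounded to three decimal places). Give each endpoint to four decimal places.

p̂₁ = 0.45631, p̂₂ = 0.12810, so the observed difference is 0.32821.
Unpooled SE = √(p̂₁(1−p̂₁)/n₁ + p̂₂(1−p̂₂)/n₂) = √(0.000802884 + 0.000146005) = 0.030804.
For 95% confidence, z* = 1.960. Margin of error = 0.06038.
Interval: 0.32821 ± 0.06038 → (0.2678, 0.3886).

(0.2678, 0.3886)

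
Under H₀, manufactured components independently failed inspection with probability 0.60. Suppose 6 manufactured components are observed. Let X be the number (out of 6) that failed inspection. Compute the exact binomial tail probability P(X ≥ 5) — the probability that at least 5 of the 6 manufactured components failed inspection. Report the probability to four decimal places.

P = 0.2333

X ~ Binomial(n=6, p=0.60).
P(X ≥ 5) = C(6,5)·0.60^5·0.40^1 + C(6,6)·0.60^6·0.40^0.
= 0.186624 + 0.046656 = 0.2333.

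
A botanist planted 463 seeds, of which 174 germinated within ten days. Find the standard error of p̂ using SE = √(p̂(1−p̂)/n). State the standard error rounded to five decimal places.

The sample proportion is 174/463 = 0.37581.
p̂(1−p̂) = 0.234577.
SE = √(0.234577/463) = 0.02251.

SE = 0.02251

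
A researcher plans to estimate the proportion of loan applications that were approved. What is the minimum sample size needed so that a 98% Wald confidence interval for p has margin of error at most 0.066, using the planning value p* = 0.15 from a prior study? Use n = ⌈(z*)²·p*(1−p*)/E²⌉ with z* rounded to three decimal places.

For 98% confidence, z* = 2.326.
p*(1−p*) = 0.15·0.85 = 0.1275.
(z*)²·p*(1−p*)/E² = 5.410276·0.1275/0.004356 = 158.359.
⌈158.359⌉ = 159.

n = 159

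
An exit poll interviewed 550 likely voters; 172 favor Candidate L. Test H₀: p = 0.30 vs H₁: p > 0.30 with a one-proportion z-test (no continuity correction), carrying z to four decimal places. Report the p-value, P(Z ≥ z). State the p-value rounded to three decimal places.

p-value = 0.257

The sample proportion is 172/550 = 0.31273.
Under H₀, SE = √(p₀(1−p₀)/n) = √(0.30·0.70/550) = √0.000381818 = 0.019540.
z = (p̂ − p₀)/SE = (172/550 − 0.30)/0.019540 ≈ 0.6513.
From the standard normal, P(Z ≥ z) = 0.257.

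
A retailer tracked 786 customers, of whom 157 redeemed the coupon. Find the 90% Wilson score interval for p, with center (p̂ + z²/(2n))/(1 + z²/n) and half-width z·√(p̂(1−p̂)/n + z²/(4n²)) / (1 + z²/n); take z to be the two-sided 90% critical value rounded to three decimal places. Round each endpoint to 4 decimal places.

p̂ = 157/786 = 0.19975; z = 1.645, so z² = 2.706025.
Denominator 1 + z²/n = 1 + 2.706025/786 = 1.003443.
Center = (0.19975 + 0.001721)/1.003443 = 0.20078.
Radicand: p̂(1−p̂)/n + z²/(4n²) = 0.000203368 + 0.000001095 = 0.000204463.
Half-width = z·√(radicand)/denom = 1.645·0.014299/1.003443 = 0.02344.
So the interval runs from 0.1773 to 0.2242.

(0.1773, 0.2242)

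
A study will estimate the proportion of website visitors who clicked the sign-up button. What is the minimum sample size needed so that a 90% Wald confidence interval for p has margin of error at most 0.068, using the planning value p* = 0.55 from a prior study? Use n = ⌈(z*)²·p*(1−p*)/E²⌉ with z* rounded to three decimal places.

z* = 1.645 at the 90% level.
p*(1−p*) = 0.55·0.45 = 0.2475.
Required n before rounding: 2.706025 × 0.2475 / 0.068² = 144.840.
⌈144.840⌉ = 145.

n = 145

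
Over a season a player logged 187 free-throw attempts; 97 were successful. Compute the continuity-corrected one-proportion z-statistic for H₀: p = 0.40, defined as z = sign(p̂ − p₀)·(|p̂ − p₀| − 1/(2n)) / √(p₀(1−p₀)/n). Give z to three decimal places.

z = 3.239

The sample proportion is 97/187 = 0.51872. p̂ − p₀ = 0.118717.
1/(2n) = 0.002674.
Corrected numerator: |0.118717| − 0.002674 = 0.116043.
Under H₀, SE = √(p₀(1−p₀)/n) = √(0.40·0.60/187) = √0.001283422 = 0.035825.
z = +0.116043/0.035825 = 3.239.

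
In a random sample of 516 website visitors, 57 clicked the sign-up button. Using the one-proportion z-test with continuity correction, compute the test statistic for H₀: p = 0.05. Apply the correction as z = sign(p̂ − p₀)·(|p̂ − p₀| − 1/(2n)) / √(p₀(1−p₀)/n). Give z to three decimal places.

Sample proportion p̂ = 57/516 = 0.11047. p̂ − p₀ = 0.060465.
Continuity correction 1/(2n) = 1/1032 = 0.000969.
Corrected numerator: |0.060465| − 0.000969 = 0.059496.
SE₀ = √(0.05·0.95/516) = 0.009594.
z = +0.059496/0.009594 = 6.201.

z = 6.201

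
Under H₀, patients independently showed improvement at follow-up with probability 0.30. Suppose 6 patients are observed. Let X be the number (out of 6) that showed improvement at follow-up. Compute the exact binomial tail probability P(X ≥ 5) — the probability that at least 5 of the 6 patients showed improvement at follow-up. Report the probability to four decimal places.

P = 0.0109

X is binomial with n = 6 and p = 0.30.
P(X ≥ 5) = C(6,5)·0.30^5·0.70^1 + C(6,6)·0.30^6·0.70^0.
= 0.010206 + 0.000729 = 0.0109.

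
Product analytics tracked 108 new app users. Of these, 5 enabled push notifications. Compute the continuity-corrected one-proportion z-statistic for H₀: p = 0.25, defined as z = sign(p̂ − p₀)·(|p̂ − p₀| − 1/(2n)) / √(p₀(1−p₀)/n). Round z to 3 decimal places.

Sample proportion p̂ = 5/108 = 0.04630. p̂ − p₀ = -0.203704.
1/(2n) = 0.004630.
Corrected numerator: |-0.203704| − 0.004630 = 0.199074.
Null standard error: √(0.25·0.75/108) = √0.001736111 = 0.041667.
z = −0.199074/0.041667 = -4.778.

z = -4.778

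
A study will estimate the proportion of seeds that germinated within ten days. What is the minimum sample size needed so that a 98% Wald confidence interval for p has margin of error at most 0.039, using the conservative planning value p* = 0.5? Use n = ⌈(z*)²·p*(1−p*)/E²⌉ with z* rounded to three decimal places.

n = 890

z* = 2.326 at the 98% level.
p*(1−p*) = 0.50·0.50 = 0.2500.
Required n before rounding: 5.410276 × 0.2500 / 0.039² = 889.263.
⌈889.263⌉ = 890.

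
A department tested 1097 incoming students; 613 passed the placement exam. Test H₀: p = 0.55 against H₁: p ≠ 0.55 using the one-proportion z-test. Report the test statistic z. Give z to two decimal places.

z = 0.59

p̂ = 613/1097 = 0.55880.
SE₀ = √(0.55·0.45/1097) = 0.015020.
z = (0.55880 − 0.55)/0.015020 = 0.00880/0.015020 = 0.59.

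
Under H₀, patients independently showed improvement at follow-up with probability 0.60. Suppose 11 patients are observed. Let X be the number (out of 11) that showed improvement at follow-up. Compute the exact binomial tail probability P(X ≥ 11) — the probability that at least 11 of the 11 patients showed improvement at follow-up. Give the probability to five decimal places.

X is binomial with n = 11 and p = 0.60.
P(X ≥ 11) = C(11,11)·0.60^11·0.40^0.
= 0.003628 = 0.00363.

P = 0.00363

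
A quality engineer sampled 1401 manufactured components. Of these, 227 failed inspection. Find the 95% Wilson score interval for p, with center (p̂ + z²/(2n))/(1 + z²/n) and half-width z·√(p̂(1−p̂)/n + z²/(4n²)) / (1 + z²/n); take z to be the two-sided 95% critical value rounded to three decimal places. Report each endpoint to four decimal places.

(0.1437, 0.1822)

p̂ = 227/1401 = 0.16203; z = 1.960, so z² = 3.841600.
Denominator 1 + z²/n = 1 + 3.841600/1401 = 1.002742.
Center = (0.16203 + 0.001371)/1.002742 = 0.16295.
Radicand: p̂(1−p̂)/n + z²/(4n²) = 0.000096912 + 0.000000489 = 0.000097401.
Half-width = 1.960·√0.000097401/1.002742 = 0.01929.
Interval: 0.16295 ± 0.01929 → (0.1437, 0.1822).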